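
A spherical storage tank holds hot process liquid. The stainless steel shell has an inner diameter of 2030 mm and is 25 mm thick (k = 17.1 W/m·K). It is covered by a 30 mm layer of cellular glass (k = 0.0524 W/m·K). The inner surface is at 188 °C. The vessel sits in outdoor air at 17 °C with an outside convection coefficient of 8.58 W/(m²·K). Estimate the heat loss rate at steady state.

Q ≈ 3480 W

For a spherical shell R = (1/r₁ − 1/r₂)/(4πk); film R = 1/(h·4πr²). In series:
R_stainless steel shell = (1/1.015 − 1/1.04)/(4π×17.1) = 1.102×10^-4 K/W
R_cellular glass = (1/1.04 − 1/1.07)/(4π×0.0524) = 0.04094 K/W
R_outer film = 1/(h·4πr_o²) = 1/(8.58×4π×1.07²) = 0.008101 K/W
R_total = 0.04915 K/W
Q = ΔT/R_total = 171/0.04915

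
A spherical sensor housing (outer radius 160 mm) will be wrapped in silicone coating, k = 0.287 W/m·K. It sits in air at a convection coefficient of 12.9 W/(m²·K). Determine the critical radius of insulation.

For a sphere r_cr = 2k/h = 2×0.287/12.9
r_cr = 44.5 mm; since the bare radius (160 mm) is above r_cr, any added insulation will reduce heat loss.

r_cr ≈ 44.5 mm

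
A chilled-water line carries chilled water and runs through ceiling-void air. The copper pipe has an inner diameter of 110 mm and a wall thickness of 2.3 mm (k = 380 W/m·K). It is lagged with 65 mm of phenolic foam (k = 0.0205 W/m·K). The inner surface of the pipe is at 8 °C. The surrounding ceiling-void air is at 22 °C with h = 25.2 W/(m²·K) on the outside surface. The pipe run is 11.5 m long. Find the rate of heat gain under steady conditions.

Q ≈ 27.1 W

Treating each annulus and film as a series resistance:
R_copper pipe wall = ln(57.3/55)/(2π×380×11.5) = 1.492×10^-6 K/W
R_phenolic foam = ln(122.3/57.3)/(2π×0.0205×11.5) = 0.5118 K/W
R_outer film = 1/(h_o·2πr_oL) = 1/(25.2×2π×0.1223×11.5) = 0.004491 K/W
R_total = 0.5163 K/W
Q = ΔT/R_total = 14/0.5163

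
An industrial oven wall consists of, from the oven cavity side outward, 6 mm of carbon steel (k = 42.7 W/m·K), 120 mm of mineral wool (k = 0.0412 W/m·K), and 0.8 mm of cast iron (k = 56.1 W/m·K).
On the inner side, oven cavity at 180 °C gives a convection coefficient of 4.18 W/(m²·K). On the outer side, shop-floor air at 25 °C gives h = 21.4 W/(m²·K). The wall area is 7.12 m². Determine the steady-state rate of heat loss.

Q ≈ 345 W

Using the resistance-network approach (series):
R_inner film = 1/(h_i·A) = 1/(4.18×7.12) = 0.0336 K/W
R_carbon steel = L/(kA) = 0.006/(42.7×7.12) = 1.974×10^-5 K/W
R_mineral wool = L/(kA) = 0.12/(0.0412×7.12) = 0.4091 K/W
R_cast iron = L/(kA) = 0.0008/(56.1×7.12) = 2.003×10^-6 K/W
R_outer film = 1/(h_o·A) = 1/(21.4×7.12) = 0.006563 K/W
R_total = 0.4493 K/W
Q = ΔT / R_total = 155 / 0.4493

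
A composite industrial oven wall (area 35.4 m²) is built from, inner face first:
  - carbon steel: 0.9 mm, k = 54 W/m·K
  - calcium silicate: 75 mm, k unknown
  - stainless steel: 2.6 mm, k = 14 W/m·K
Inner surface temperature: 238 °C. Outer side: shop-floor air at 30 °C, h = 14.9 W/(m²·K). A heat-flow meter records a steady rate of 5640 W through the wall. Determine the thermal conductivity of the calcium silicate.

k ≈ 0.0606 W/(m·K)

Using the resistance-network approach (series):
R_carbon steel = L/(kA) = 0.0009/(54×35.4) = 4.708×10^-7 K/W
R_stainless steel = L/(kA) = 0.0026/(14×35.4) = 5.246×10^-6 K/W
R_outer film = 1/(h_o·A) = 1/(14.9×35.4) = 0.001896 K/W
Sum of known resistances R_other = 0.001902 K/W
Total R = ΔT/Q = 208/5640 = 0.03688 K/W
R_calcium silicate = R_total − R_other = 0.03498 K/W
k = L/(R·A) = 0.075/(0.03498×35.4)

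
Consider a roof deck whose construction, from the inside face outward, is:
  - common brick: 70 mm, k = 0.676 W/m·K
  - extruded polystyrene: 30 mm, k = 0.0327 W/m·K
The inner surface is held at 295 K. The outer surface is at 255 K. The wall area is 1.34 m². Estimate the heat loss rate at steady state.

Series thermal resistances:
R_common brick = L/(kA) = 0.07/(0.676×1.34) = 0.07728 K/W
R_extruded polystyrene = L/(kA) = 0.03/(0.0327×1.34) = 0.6847 K/W
R_total = 0.7619 K/W
Q = ΔT / R_total = 40 / 0.7619

Q ≈ 52.5 W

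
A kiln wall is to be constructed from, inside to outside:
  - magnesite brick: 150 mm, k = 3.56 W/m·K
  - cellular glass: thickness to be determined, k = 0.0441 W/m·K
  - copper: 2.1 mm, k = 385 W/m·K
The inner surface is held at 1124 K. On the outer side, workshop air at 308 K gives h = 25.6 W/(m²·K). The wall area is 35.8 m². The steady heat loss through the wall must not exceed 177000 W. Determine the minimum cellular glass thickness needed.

Series thermal resistances:
R_magnesite brick = L/(kA) = 0.15/(3.56×35.8) = 0.001177 K/W
R_copper = L/(kA) = 0.0021/(385×35.8) = 1.524×10^-7 K/W
R_outer film = 1/(h_o·A) = 1/(25.6×35.8) = 0.001091 K/W
Sum of the known resistances R_other = 0.002268 K/W
Required total resistance R_tot = ΔT/Q_allow = 816/177000 = 0.00461 K/W
R_cellular glass = R_tot − R_other = 0.002342 K/W
L = R·k·A = 0.002342×0.0441×35.8

L ≈ 3.7 mm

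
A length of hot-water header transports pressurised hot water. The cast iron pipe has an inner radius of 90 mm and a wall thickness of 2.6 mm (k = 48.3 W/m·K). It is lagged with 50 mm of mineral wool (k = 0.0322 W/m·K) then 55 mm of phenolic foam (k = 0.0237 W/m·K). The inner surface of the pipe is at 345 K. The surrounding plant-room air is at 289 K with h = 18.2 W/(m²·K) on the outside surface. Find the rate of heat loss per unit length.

Treating each annulus and film as a series resistance:
R_cast iron pipe wall = ln(92.6/90)/(2π×48.3×1) = 9.384×10^-5 K/W
R_mineral wool = ln(142.6/92.6)/(2π×0.0322×1) = 2.134 K/W
R_phenolic foam = ln(197.6/142.6)/(2π×0.0237×1) = 2.191 K/W
R_outer film = 1/(h_o·2πr_oL) = 1/(18.2×2π×0.1976×1) = 0.04425 K/W
R_total = 4.369 K/W
Q = ΔT/R_total = 56/4.369

q′ ≈ 12.8 W/m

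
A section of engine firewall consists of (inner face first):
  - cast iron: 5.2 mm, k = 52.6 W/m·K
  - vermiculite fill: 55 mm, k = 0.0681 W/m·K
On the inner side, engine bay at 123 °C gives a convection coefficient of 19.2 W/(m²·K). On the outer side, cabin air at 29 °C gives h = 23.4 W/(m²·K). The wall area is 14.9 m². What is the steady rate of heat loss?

Q ≈ 1550 W

Thermal resistances in series:
R_inner film = 1/(h_i·A) = 1/(19.2×14.9) = 0.003496 K/W
R_cast iron = L/(kA) = 0.0052/(52.6×14.9) = 6.635×10^-6 K/W
R_vermiculite fill = L/(kA) = 0.055/(0.0681×14.9) = 0.0542 K/W
R_outer film = 1/(h_o·A) = 1/(23.4×14.9) = 0.002868 K/W
R_total = 0.06057 K/W
Q = ΔT / R_total = 94 / 0.06057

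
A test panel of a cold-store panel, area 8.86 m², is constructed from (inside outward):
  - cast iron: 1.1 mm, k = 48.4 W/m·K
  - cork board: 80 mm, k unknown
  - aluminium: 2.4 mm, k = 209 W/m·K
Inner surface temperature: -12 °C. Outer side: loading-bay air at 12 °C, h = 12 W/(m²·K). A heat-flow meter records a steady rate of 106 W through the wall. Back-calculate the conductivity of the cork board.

k ≈ 0.0416 W/(m·K)

Thermal resistances in series:
R_cast iron = L/(kA) = 0.0011/(48.4×8.86) = 2.565×10^-6 K/W
R_aluminium = L/(kA) = 0.0024/(209×8.86) = 1.296×10^-6 K/W
R_outer film = 1/(h_o·A) = 1/(12×8.86) = 0.009406 K/W
Sum of known resistances R_other = 0.009409 K/W
Total R = ΔT/Q = 24/106 = 0.2264 K/W
R_cork board = R_total − R_other = 0.217 K/W
k = L/(R·A) = 0.08/(0.217×8.86)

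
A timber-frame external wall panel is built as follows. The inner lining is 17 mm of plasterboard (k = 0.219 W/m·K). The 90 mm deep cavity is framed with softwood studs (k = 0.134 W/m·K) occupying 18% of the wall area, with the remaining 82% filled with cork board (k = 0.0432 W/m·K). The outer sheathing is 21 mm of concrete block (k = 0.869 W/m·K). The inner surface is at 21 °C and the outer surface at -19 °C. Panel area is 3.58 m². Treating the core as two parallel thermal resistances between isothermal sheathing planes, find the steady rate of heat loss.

Q ≈ 88.8 W

Sheathing layers in series; stud and cavity paths in parallel between them.
R_inner = 0.017/(0.219×3.58) = 0.02168 K/W
R_stud  = 0.09/(0.134×0.18×3.58) = 1.042 K/W
R_cav   = 0.09/(0.0432×0.82×3.58) = 0.7097 K/W
1/R_core = 1/R_stud + 1/R_cav → R_core = 0.4222 K/W
R_outer = 0.021/(0.869×3.58) = 0.00675 K/W
R_total = 0.4506 K/W
Q = ΔT/R_total = 40/0.4506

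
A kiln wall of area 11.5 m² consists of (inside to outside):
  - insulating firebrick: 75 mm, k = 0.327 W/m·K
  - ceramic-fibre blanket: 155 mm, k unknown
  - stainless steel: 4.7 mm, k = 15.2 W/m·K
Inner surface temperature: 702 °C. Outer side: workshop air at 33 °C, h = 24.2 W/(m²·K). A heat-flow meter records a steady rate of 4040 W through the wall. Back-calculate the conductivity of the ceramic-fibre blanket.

k ≈ 0.0949 W/(m·K)

Treating each layer as a thermal resistance in series:
R_insulating firebrick = L/(kA) = 0.075/(0.327×11.5) = 0.01994 K/W
R_stainless steel = L/(kA) = 0.0047/(15.2×11.5) = 2.689×10^-5 K/W
R_outer film = 1/(h_o·A) = 1/(24.2×11.5) = 0.003593 K/W
Sum of known resistances R_other = 0.02356 K/W
Total R = ΔT/Q = 669/4040 = 0.1656 K/W
R_ceramic-fibre blanket = R_total − R_other = 0.142 K/W
k = L/(R·A) = 0.155/(0.142×11.5)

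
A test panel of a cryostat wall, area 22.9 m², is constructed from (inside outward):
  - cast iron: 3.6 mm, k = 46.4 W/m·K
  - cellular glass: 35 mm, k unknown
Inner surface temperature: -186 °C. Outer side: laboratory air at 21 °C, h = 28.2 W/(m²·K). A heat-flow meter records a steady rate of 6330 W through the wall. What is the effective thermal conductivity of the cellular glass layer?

Series thermal resistances:
R_cast iron = L/(kA) = 0.0036/(46.4×22.9) = 3.388×10^-6 K/W
R_outer film = 1/(h_o·A) = 1/(28.2×22.9) = 0.001549 K/W
Sum of known resistances R_other = 0.001552 K/W
Total R = ΔT/Q = 207/6330 = 0.0327 K/W
R_cellular glass = R_total − R_other = 0.03115 K/W
k = L/(R·A) = 0.035/(0.03115×22.9)

k ≈ 0.0491 W/(m·K)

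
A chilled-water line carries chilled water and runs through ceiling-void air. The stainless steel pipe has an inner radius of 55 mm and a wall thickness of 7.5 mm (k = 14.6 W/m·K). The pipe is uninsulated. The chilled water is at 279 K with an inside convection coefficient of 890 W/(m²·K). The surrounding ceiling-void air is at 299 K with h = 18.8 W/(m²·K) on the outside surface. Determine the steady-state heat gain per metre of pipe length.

q′ ≈ 143 W/m

Treating each annulus and film as a series resistance:
R_inner film = 1/(h_i·2πr₁L) = 1/(890×2π×0.055×1) = 0.003251 K/W
R_stainless steel pipe wall = ln(62.5/55)/(2π×14.6×1) = 0.001394 K/W
R_outer film = 1/(h_o·2πr_oL) = 1/(18.8×2π×0.0625×1) = 0.1355 K/W
R_total = 0.1401 K/W
Q = ΔT/R_total = 20/0.1401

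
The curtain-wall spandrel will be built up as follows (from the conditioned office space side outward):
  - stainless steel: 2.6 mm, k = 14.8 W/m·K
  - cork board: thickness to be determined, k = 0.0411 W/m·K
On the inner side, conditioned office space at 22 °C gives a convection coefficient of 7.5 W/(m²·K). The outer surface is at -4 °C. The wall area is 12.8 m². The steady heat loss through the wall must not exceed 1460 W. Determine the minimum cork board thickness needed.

L ≈ 3.88 mm

Thermal resistances in series:
R_inner film = 1/(h_i·A) = 1/(7.5×12.8) = 0.01042 K/W
R_stainless steel = L/(kA) = 0.0026/(14.8×12.8) = 1.372×10^-5 K/W
Sum of the known resistances R_other = 0.01043 K/W
Required total resistance R_tot = ΔT/Q_allow = 26/1460 = 0.01781 K/W
R_cork board = R_tot − R_other = 0.007378 K/W
L = R·k·A = 0.007378×0.0411×12.8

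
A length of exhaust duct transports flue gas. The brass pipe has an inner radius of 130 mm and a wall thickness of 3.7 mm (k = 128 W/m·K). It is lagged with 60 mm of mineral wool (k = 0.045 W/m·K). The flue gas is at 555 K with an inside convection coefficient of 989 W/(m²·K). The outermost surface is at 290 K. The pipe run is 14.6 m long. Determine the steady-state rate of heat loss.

Q ≈ 2950 W

For a radial system each layer contributes R = ln(r_out/r_in)/(2πkL); films add R = 1/(hA).
R_inner film = 1/(h_i·2πr₁L) = 1/(989×2π×0.13×14.6) = 8.479×10^-5 K/W
R_brass pipe wall = ln(133.7/130)/(2π×128×14.6) = 2.39×10^-6 K/W
R_mineral wool = ln(193.7/133.7)/(2π×0.045×14.6) = 0.0898 K/W
R_total = 0.08989 K/W
Q = ΔT/R_total = 265/0.08989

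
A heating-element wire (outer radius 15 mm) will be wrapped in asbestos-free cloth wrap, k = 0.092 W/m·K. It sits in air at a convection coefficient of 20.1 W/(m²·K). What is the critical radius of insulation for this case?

For a cylinder r_cr = k/h = 0.092/20.1
r_cr = 4.58 mm; since the bare radius (15 mm) is above r_cr, any added insulation will reduce heat loss.

r_cr ≈ 4.58 mm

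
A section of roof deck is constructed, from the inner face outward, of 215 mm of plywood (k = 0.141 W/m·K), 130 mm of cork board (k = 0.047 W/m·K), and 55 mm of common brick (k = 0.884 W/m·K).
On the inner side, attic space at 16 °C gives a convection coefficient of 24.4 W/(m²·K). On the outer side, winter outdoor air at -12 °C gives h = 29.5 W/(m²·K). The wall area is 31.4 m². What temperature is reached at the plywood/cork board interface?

T ≈ 6.1 °C

Series thermal resistances:
R_inner film = 1/(h_i·A) = 1/(24.4×31.4) = 0.001305 K/W
R_plywood = L/(kA) = 0.215/(0.141×31.4) = 0.04856 K/W
R_cork board = L/(kA) = 0.13/(0.047×31.4) = 0.08809 K/W
R_common brick = L/(kA) = 0.055/(0.884×31.4) = 0.001981 K/W
R_outer film = 1/(h_o·A) = 1/(29.5×31.4) = 0.00108 K/W
R_total = 0.141 K/W;  Q = ΔT/R_total = 28/0.141 = 198.6 W
T_interface = T_inner − Q·ΣR(inner→interface) = 16 − 199×0.04987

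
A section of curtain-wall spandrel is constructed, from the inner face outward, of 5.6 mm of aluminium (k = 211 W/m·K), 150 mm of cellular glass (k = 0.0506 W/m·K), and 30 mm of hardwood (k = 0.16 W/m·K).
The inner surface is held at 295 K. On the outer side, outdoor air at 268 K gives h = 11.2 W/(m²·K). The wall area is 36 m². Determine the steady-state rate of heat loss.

Q ≈ 300 W

Series thermal resistances:
R_aluminium = L/(kA) = 0.0056/(211×36) = 7.372×10^-7 K/W
R_cellular glass = L/(kA) = 0.15/(0.0506×36) = 0.08235 K/W
R_hardwood = L/(kA) = 0.03/(0.16×36) = 0.005208 K/W
R_outer film = 1/(h_o·A) = 1/(11.2×36) = 0.00248 K/W
R_total = 0.09003 K/W
Q = ΔT / R_total = 27 / 0.09003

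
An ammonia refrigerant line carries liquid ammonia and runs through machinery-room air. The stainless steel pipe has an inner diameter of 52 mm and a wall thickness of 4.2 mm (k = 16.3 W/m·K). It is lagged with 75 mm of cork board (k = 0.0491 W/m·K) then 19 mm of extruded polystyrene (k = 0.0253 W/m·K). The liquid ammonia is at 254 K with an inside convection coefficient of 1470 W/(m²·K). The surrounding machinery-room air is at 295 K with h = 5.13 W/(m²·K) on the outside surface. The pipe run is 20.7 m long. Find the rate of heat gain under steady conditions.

Radial resistances (cylindrical: R_cond = ln(r_o/r_i)/(2πkL), R_conv = 1/(h·2πrL)):
R_inner film = 1/(h_i·2πr₁L) = 1/(1470×2π×0.026×20.7) = 2.012×10^-4 K/W
R_stainless steel pipe wall = ln(30.2/26)/(2π×16.3×20.7) = 7.063×10^-5 K/W
R_cork board = ln(105.2/30.2)/(2π×0.0491×20.7) = 0.1954 K/W
R_extruded polystyrene = ln(124.2/105.2)/(2π×0.0253×20.7) = 0.05046 K/W
R_outer film = 1/(h_o·2πr_oL) = 1/(5.13×2π×0.1242×20.7) = 0.01207 K/W
R_total = 0.2582 K/W
Q = ΔT/R_total = 41/0.2582

Q ≈ 159 W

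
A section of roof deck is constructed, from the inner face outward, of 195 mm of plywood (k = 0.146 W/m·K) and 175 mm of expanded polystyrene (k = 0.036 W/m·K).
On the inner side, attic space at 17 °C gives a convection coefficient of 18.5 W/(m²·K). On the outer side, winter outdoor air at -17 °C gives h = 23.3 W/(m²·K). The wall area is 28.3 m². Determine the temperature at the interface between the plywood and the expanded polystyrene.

T ≈ 9.49 °C

Series thermal resistances:
R_inner film = 1/(h_i·A) = 1/(18.5×28.3) = 0.00191 K/W
R_plywood = L/(kA) = 0.195/(0.146×28.3) = 0.04719 K/W
R_expanded polystyrene = L/(kA) = 0.175/(0.036×28.3) = 0.1718 K/W
R_outer film = 1/(h_o·A) = 1/(23.3×28.3) = 0.001517 K/W
R_total = 0.2224 K/W;  Q = ΔT/R_total = 34/0.2224 = 152.9 W
T_interface = T_inner − Q·ΣR(inner→interface) = 17 − 153×0.0491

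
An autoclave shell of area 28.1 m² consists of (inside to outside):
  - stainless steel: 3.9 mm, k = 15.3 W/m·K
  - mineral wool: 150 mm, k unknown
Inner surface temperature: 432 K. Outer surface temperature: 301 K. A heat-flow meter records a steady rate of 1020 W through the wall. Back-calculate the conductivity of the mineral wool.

k ≈ 0.0416 W/(m·K)

Series thermal resistances:
R_stainless steel = L/(kA) = 0.0039/(15.3×28.1) = 9.071×10^-6 K/W
Sum of known resistances R_other = 9.071×10^-6 K/W
Total R = ΔT/Q = 131/1020 = 0.1284 K/W
R_mineral wool = R_total − R_other = 0.1284 K/W
k = L/(R·A) = 0.15/(0.1284×28.1)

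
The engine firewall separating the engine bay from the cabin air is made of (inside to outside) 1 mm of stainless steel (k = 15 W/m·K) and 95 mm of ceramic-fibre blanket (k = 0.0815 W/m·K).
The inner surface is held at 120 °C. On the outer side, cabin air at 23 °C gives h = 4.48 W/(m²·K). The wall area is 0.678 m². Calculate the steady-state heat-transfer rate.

Treating each layer as a thermal resistance in series:
R_stainless steel = L/(kA) = 0.001/(15×0.678) = 9.833×10^-5 K/W
R_ceramic-fibre blanket = L/(kA) = 0.095/(0.0815×0.678) = 1.719 K/W
R_outer film = 1/(h_o·A) = 1/(4.48×0.678) = 0.3292 K/W
R_total = 2.049 K/W
Q = ΔT / R_total = 97 / 2.049

Q ≈ 47.4 W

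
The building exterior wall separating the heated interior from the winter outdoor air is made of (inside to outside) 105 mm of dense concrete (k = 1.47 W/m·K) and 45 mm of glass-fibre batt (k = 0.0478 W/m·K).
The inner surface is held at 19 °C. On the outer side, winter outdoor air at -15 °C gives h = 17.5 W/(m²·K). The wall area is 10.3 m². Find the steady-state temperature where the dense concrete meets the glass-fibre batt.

Model the wall as resistances in series:
R_dense concrete = L/(kA) = 0.105/(1.47×10.3) = 0.006935 K/W
R_glass-fibre batt = L/(kA) = 0.045/(0.0478×10.3) = 0.0914 K/W
R_outer film = 1/(h_o·A) = 1/(17.5×10.3) = 0.005548 K/W
R_total = 0.1039 K/W;  Q = ΔT/R_total = 34/0.1039 = 327.3 W
T_interface = T_inner − Q·ΣR(inner→interface) = 19 − 327×0.006935

T ≈ 16.7 °C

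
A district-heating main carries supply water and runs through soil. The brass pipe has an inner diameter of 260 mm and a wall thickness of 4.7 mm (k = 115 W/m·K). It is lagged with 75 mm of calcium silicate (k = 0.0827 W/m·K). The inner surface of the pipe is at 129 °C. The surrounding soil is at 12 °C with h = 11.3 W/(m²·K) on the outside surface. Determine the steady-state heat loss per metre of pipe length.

Per-layer cylindrical resistances, series-summed:
R_brass pipe wall = ln(134.7/130)/(2π×115×1) = 4.915×10^-5 K/W
R_calcium silicate = ln(209.7/134.7)/(2π×0.0827×1) = 0.8518 K/W
R_outer film = 1/(h_o·2πr_oL) = 1/(11.3×2π×0.2097×1) = 0.06717 K/W
R_total = 0.919 K/W
Q = ΔT/R_total = 117/0.919

q′ ≈ 127 W/m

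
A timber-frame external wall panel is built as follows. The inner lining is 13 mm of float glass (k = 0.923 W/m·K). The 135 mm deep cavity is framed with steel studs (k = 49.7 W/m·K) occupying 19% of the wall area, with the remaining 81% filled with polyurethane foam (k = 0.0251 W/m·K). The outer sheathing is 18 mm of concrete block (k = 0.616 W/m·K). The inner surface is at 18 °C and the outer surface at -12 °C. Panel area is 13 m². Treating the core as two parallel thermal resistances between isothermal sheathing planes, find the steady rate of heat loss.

Sheathing layers in series; stud and cavity paths in parallel between them.
R_inner = 0.013/(0.923×13) = 0.001083 K/W
R_stud  = 0.135/(49.7×0.19×13) = 0.0011 K/W
R_cav   = 0.135/(0.0251×0.81×13) = 0.5108 K/W
1/R_core = 1/R_stud + 1/R_cav → R_core = 0.001097 K/W
R_outer = 0.018/(0.616×13) = 0.002248 K/W
R_total = 0.004429 K/W
Q = ΔT/R_total = 30/0.004429

Q ≈ 6770 W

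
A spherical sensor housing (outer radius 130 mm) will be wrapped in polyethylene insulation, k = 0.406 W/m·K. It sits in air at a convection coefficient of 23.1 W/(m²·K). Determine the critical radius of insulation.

For a sphere r_cr = 2k/h = 2×0.406/23.1
r_cr = 35.2 mm; since the bare radius (130 mm) is above r_cr, any added insulation will reduce heat loss.

r_cr ≈ 35.2 mm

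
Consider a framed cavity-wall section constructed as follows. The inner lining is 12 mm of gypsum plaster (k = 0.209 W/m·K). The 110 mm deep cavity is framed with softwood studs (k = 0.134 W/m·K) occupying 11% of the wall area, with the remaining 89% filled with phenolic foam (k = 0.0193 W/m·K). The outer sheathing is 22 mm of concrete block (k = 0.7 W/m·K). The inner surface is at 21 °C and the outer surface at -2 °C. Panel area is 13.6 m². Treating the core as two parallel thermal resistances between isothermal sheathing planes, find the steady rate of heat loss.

Sheathing layers in series; stud and cavity paths in parallel between them.
R_inner = 0.012/(0.209×13.6) = 0.004222 K/W
R_stud  = 0.11/(0.134×0.11×13.6) = 0.5487 K/W
R_cav   = 0.11/(0.0193×0.89×13.6) = 0.4709 K/W
1/R_core = 1/R_stud + 1/R_cav → R_core = 0.2534 K/W
R_outer = 0.022/(0.7×13.6) = 0.002311 K/W
R_total = 0.2599 K/W
Q = ΔT/R_total = 23/0.2599

Q ≈ 88.5 W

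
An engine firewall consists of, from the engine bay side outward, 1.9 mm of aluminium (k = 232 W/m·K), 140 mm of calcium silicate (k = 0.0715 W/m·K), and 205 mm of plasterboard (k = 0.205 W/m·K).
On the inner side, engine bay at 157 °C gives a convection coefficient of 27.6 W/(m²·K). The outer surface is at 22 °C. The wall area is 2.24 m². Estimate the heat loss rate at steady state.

Using the resistance-network approach (series):
R_inner film = 1/(h_i·A) = 1/(27.6×2.24) = 0.01617 K/W
R_aluminium = L/(kA) = 0.0019/(232×2.24) = 3.656×10^-6 K/W
R_calcium silicate = L/(kA) = 0.14/(0.0715×2.24) = 0.8741 K/W
R_plasterboard = L/(kA) = 0.205/(0.205×2.24) = 0.4464 K/W
R_total = 1.337 K/W
Q = ΔT / R_total = 135 / 1.337

Q ≈ 101 W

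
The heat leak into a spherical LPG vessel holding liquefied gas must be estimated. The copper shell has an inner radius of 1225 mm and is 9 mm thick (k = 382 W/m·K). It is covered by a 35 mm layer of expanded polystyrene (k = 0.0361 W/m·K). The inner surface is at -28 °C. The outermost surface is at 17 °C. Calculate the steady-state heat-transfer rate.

Q ≈ 913 W

Spherical conduction: R = (1/r_in − 1/r_out)/(4πk) per layer; series-sum.
R_copper shell = (1/1.225 − 1/1.234)/(4π×382) = 1.24×10^-6 K/W
R_expanded polystyrene = (1/1.234 − 1/1.269)/(4π×0.0361) = 0.04927 K/W
R_total = 0.04927 K/W
Q = ΔT/R_total = 45/0.04927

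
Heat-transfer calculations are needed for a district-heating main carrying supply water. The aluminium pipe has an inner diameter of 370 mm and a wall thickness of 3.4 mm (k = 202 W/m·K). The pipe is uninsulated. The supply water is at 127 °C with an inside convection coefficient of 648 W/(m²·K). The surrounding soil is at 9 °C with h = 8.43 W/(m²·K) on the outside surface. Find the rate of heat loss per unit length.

q′ ≈ 1160 W/m

Per-layer cylindrical resistances, series-summed:
R_inner film = 1/(h_i·2πr₁L) = 1/(648×2π×0.185×1) = 0.001328 K/W
R_aluminium pipe wall = ln(188.4/185)/(2π×202×1) = 1.435×10^-5 K/W
R_outer film = 1/(h_o·2πr_oL) = 1/(8.43×2π×0.1884×1) = 0.1002 K/W
R_total = 0.1016 K/W
Q = ΔT/R_total = 118/0.1016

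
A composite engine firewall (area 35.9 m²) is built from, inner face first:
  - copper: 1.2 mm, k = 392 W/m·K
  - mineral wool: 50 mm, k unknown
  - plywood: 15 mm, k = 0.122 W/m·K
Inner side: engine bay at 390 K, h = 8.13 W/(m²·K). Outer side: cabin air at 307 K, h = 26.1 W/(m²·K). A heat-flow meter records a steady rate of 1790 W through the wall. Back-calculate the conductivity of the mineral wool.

k ≈ 0.0362 W/(m·K)

Model the wall as resistances in series:
R_inner film = 1/(h_i·A) = 1/(8.13×35.9) = 0.003426 K/W
R_copper = L/(kA) = 0.0012/(392×35.9) = 8.527×10^-8 K/W
R_plywood = L/(kA) = 0.015/(0.122×35.9) = 0.003425 K/W
R_outer film = 1/(h_o·A) = 1/(26.1×35.9) = 0.001067 K/W
Sum of known resistances R_other = 0.007918 K/W
Total R = ΔT/Q = 83/1790 = 0.04637 K/W
R_mineral wool = R_total − R_other = 0.03845 K/W
k = L/(R·A) = 0.05/(0.03845×35.9)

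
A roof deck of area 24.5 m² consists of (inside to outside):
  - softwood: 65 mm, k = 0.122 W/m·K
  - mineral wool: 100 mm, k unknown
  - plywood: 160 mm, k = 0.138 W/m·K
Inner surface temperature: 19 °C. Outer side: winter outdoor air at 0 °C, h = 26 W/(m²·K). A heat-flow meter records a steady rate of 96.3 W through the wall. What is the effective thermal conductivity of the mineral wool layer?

Treating each layer as a thermal resistance in series:
R_softwood = L/(kA) = 0.065/(0.122×24.5) = 0.02175 K/W
R_plywood = L/(kA) = 0.16/(0.138×24.5) = 0.04732 K/W
R_outer film = 1/(h_o·A) = 1/(26×24.5) = 0.00157 K/W
Sum of known resistances R_other = 0.07064 K/W
Total R = ΔT/Q = 19/96.3 = 0.1973 K/W
R_mineral wool = R_total − R_other = 0.1267 K/W
k = L/(R·A) = 0.1/(0.1267×24.5)

k ≈ 0.0322 W/(m·K)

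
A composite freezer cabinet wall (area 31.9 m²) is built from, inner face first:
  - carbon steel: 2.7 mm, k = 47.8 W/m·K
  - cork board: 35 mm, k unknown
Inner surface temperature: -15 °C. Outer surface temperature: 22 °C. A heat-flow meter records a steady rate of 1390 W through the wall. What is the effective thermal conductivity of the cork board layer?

k ≈ 0.0412 W/(m·K)

Treating each layer as a thermal resistance in series:
R_carbon steel = L/(kA) = 0.0027/(47.8×31.9) = 1.771×10^-6 K/W
Sum of known resistances R_other = 1.771×10^-6 K/W
Total R = ΔT/Q = 37/1390 = 0.02662 K/W
R_cork board = R_total − R_other = 0.02662 K/W
k = L/(R·A) = 0.035/(0.02662×31.9)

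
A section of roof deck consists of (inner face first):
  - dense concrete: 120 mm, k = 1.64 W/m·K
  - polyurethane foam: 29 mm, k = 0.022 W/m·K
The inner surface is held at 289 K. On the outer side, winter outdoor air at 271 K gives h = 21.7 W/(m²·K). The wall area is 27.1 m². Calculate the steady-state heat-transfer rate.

Thermal resistances in series:
R_dense concrete = L/(kA) = 0.12/(1.64×27.1) = 0.0027 K/W
R_polyurethane foam = L/(kA) = 0.029/(0.022×27.1) = 0.04864 K/W
R_outer film = 1/(h_o·A) = 1/(21.7×27.1) = 0.0017 K/W
R_total = 0.05304 K/W
Q = ΔT / R_total = 18 / 0.05304

Q ≈ 339 W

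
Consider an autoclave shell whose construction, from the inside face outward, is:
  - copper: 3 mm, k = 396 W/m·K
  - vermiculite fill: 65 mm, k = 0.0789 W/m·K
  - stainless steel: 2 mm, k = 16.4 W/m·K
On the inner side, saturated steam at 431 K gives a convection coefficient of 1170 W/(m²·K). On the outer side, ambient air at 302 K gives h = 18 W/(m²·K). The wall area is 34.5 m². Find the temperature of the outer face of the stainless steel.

Model the wall as resistances in series:
R_inner film = 1/(h_i·A) = 1/(1170×34.5) = 2.477×10^-5 K/W
R_copper = L/(kA) = 0.003/(396×34.5) = 2.196×10^-7 K/W
R_vermiculite fill = L/(kA) = 0.065/(0.0789×34.5) = 0.02388 K/W
R_stainless steel = L/(kA) = 0.002/(16.4×34.5) = 3.535×10^-6 K/W
R_outer film = 1/(h_o·A) = 1/(18×34.5) = 0.00161 K/W
R_total = 0.02552 K/W;  Q = ΔT/R_total = 129/0.02552 = 5055 W
T_interface = T_inner − Q·ΣR(inner→interface) = 431 − 5060×0.02391

T ≈ 310 K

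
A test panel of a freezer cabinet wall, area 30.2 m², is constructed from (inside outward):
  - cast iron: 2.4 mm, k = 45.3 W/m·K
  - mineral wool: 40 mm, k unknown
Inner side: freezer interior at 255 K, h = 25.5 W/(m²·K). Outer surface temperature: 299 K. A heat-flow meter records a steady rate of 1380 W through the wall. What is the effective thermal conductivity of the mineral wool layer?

Using the resistance-network approach (series):
R_inner film = 1/(h_i·A) = 1/(25.5×30.2) = 0.001299 K/W
R_cast iron = L/(kA) = 0.0024/(45.3×30.2) = 1.754×10^-6 K/W
Sum of known resistances R_other = 0.0013 K/W
Total R = ΔT/Q = 44/1380 = 0.03188 K/W
R_mineral wool = R_total − R_other = 0.03058 K/W
k = L/(R·A) = 0.04/(0.03058×30.2)

k ≈ 0.0433 W/(m·K)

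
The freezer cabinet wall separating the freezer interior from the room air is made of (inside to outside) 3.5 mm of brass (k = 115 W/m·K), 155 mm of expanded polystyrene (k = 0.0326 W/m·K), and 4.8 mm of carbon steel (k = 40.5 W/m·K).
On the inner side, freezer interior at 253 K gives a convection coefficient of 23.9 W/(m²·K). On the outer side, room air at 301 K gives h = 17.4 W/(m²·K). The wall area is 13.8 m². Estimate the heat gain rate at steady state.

Model the wall as resistances in series:
R_inner film = 1/(h_i·A) = 1/(23.9×13.8) = 0.003032 K/W
R_brass = L/(kA) = 0.0035/(115×13.8) = 2.205×10^-6 K/W
R_expanded polystyrene = L/(kA) = 0.155/(0.0326×13.8) = 0.3445 K/W
R_carbon steel = L/(kA) = 0.0048/(40.5×13.8) = 8.588×10^-6 K/W
R_outer film = 1/(h_o·A) = 1/(17.4×13.8) = 0.004165 K/W
R_total = 0.3517 K/W
Q = ΔT / R_total = 48 / 0.3517

Q ≈ 136 W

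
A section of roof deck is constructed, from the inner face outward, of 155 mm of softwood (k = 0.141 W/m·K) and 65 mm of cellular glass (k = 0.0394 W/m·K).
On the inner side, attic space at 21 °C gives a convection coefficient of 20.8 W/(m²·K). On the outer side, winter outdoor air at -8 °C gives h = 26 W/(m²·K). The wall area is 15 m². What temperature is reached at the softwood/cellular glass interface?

T ≈ 9.27 °C

Treating each layer as a thermal resistance in series:
R_inner film = 1/(h_i·A) = 1/(20.8×15) = 0.003205 K/W
R_softwood = L/(kA) = 0.155/(0.141×15) = 0.07329 K/W
R_cellular glass = L/(kA) = 0.065/(0.0394×15) = 0.11 K/W
R_outer film = 1/(h_o·A) = 1/(26×15) = 0.002564 K/W
R_total = 0.189 K/W;  Q = ΔT/R_total = 29/0.189 = 153.4 W
T_interface = T_inner − Q·ΣR(inner→interface) = 21 − 153×0.07649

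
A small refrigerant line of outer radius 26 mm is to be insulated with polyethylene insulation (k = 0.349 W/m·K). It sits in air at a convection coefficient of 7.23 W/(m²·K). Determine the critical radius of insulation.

r_cr ≈ 48.3 mm

For a cylinder r_cr = k/h = 0.349/7.23
r_cr = 48.3 mm; since the bare radius (26 mm) is below r_cr, adding a thin layer of insulation will *increase* heat loss.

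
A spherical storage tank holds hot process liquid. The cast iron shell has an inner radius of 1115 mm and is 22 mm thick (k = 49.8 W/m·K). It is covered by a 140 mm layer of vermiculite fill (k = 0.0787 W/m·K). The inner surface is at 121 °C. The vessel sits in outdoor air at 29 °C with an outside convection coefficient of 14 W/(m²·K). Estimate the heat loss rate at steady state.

Q ≈ 911 W

Each spherical layer contributes R = (1/r_i − 1/r_o)/(4πk):
R_cast iron shell = (1/1.115 − 1/1.137)/(4π×49.8) = 2.773×10^-5 K/W
R_vermiculite fill = (1/1.137 − 1/1.277)/(4π×0.0787) = 0.0975 K/W
R_outer film = 1/(h·4πr_o²) = 1/(14×4π×1.277²) = 0.003486 K/W
R_total = 0.101 K/W
Q = ΔT/R_total = 92/0.101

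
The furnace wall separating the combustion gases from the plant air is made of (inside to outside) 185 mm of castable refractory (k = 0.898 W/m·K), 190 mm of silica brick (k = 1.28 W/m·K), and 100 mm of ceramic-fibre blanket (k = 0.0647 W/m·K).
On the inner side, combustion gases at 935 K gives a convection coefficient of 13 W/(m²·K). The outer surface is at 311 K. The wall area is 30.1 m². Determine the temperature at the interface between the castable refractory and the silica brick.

T ≈ 846 K

Using the resistance-network approach (series):
R_inner film = 1/(h_i·A) = 1/(13×30.1) = 0.002556 K/W
R_castable refractory = L/(kA) = 0.185/(0.898×30.1) = 0.006844 K/W
R_silica brick = L/(kA) = 0.19/(1.28×30.1) = 0.004931 K/W
R_ceramic-fibre blanket = L/(kA) = 0.1/(0.0647×30.1) = 0.05135 K/W
R_total = 0.06568 K/W;  Q = ΔT/R_total = 624/0.06568 = 9501 W
T_interface = T_inner − Q·ΣR(inner→interface) = 935 − 9500×0.0094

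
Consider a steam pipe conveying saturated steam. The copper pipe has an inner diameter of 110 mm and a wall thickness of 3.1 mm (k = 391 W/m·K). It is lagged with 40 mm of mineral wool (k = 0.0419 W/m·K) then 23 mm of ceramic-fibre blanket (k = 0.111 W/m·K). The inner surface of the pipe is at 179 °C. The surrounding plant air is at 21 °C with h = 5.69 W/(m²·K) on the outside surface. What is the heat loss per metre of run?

For a radial system each layer contributes R = ln(r_out/r_in)/(2πkL); films add R = 1/(hA).
R_copper pipe wall = ln(58.1/55)/(2π×391×1) = 2.232×10^-5 K/W
R_mineral wool = ln(98.1/58.1)/(2π×0.0419×1) = 1.99 K/W
R_ceramic-fibre blanket = ln(121.1/98.1)/(2π×0.111×1) = 0.302 K/W
R_outer film = 1/(h_o·2πr_oL) = 1/(5.69×2π×0.1211×1) = 0.231 K/W
R_total = 2.523 K/W
Q = ΔT/R_total = 158/2.523

q′ ≈ 62.6 W/m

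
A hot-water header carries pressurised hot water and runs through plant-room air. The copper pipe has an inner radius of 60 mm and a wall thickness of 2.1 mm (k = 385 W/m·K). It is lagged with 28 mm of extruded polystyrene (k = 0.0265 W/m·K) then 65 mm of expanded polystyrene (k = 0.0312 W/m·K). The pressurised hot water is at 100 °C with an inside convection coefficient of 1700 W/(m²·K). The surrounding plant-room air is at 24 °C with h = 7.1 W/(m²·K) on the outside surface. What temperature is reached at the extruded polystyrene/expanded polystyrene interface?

T ≈ 67 °C

For a radial system each layer contributes R = ln(r_out/r_in)/(2πkL); films add R = 1/(hA).
R_inner film = 1/(h_i·2πr₁L) = 1/(1700×2π×0.06×1) = 0.00156 K/W
R_copper pipe wall = ln(62.1/60)/(2π×385×1) = 1.422×10^-5 K/W
R_extruded polystyrene = ln(90.1/62.1)/(2π×0.0265×1) = 2.235 K/W
R_expanded polystyrene = ln(155.1/90.1)/(2π×0.0312×1) = 2.771 K/W
R_outer film = 1/(h_o·2πr_oL) = 1/(7.1×2π×0.1551×1) = 0.1445 K/W
R_total = 5.152 K/W
Q = ΔT/R_total = 76/5.152
Q = 14.8 W/m
T_interface = T_inner − Q·ΣR(inner→interface) = 100 − 14.8×2.237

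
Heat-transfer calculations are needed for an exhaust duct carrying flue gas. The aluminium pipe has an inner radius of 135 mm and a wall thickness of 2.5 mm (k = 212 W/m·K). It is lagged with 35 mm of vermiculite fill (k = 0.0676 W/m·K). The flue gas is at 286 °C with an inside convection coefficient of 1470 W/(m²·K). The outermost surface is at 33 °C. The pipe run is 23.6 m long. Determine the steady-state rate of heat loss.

Radial resistances (cylindrical: R_cond = ln(r_o/r_i)/(2πkL), R_conv = 1/(h·2πrL)):
R_inner film = 1/(h_i·2πr₁L) = 1/(1470×2π×0.135×23.6) = 3.398×10^-5 K/W
R_aluminium pipe wall = ln(137.5/135)/(2π×212×23.6) = 5.837×10^-7 K/W
R_vermiculite fill = ln(172.5/137.5)/(2π×0.0676×23.6) = 0.02262 K/W
R_total = 0.02266 K/W
Q = ΔT/R_total = 253/0.02266

Q ≈ 11200 W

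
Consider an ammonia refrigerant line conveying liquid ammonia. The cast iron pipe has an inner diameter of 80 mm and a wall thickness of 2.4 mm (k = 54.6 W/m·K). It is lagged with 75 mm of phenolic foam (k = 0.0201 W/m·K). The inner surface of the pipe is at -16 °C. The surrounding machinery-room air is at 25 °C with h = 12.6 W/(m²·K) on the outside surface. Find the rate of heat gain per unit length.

Per-layer cylindrical resistances, series-summed:
R_cast iron pipe wall = ln(42.4/40)/(2π×54.6×1) = 1.698×10^-4 K/W
R_phenolic foam = ln(117.4/42.4)/(2π×0.0201×1) = 8.064 K/W
R_outer film = 1/(h_o·2πr_oL) = 1/(12.6×2π×0.1174×1) = 0.1076 K/W
R_total = 8.172 K/W
Q = ΔT/R_total = 41/8.172

q′ ≈ 5.02 W/m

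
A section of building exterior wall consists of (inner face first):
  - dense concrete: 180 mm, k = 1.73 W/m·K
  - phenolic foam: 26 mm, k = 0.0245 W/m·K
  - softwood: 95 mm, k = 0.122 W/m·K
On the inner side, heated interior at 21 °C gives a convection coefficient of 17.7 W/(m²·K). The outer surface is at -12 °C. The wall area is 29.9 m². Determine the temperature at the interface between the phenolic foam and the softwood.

T ≈ 0.845 °C

Using the resistance-network approach (series):
R_inner film = 1/(h_i·A) = 1/(17.7×29.9) = 0.00189 K/W
R_dense concrete = L/(kA) = 0.18/(1.73×29.9) = 0.00348 K/W
R_phenolic foam = L/(kA) = 0.026/(0.0245×29.9) = 0.03549 K/W
R_softwood = L/(kA) = 0.095/(0.122×29.9) = 0.02604 K/W
R_total = 0.0669 K/W;  Q = ΔT/R_total = 33/0.0669 = 493.2 W
T_interface = T_inner − Q·ΣR(inner→interface) = 21 − 493×0.04086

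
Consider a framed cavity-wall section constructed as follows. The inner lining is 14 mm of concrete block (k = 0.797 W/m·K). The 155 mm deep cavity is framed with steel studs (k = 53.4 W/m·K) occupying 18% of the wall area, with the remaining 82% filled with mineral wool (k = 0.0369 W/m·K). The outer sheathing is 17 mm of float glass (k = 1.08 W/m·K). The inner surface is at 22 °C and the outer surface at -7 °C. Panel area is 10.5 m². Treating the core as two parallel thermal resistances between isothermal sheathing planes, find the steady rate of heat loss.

Q ≈ 6170 W

Sheathing layers in series; stud and cavity paths in parallel between them.
R_inner = 0.014/(0.797×10.5) = 0.001673 K/W
R_stud  = 0.155/(53.4×0.18×10.5) = 0.001536 K/W
R_cav   = 0.155/(0.0369×0.82×10.5) = 0.4879 K/W
1/R_core = 1/R_stud + 1/R_cav → R_core = 0.001531 K/W
R_outer = 0.017/(1.08×10.5) = 0.001499 K/W
R_total = 0.004703 K/W
Q = ΔT/R_total = 29/0.004703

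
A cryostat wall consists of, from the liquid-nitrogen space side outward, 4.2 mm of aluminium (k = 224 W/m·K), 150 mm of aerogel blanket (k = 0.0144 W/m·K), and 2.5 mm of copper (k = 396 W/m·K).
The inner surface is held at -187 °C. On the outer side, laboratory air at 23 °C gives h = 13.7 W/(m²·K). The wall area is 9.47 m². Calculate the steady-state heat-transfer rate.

Q ≈ 190 W

Series thermal resistances:
R_aluminium = L/(kA) = 0.0042/(224×9.47) = 1.98×10^-6 K/W
R_aerogel blanket = L/(kA) = 0.15/(0.0144×9.47) = 1.1 K/W
R_copper = L/(kA) = 0.0025/(396×9.47) = 6.666×10^-7 K/W
R_outer film = 1/(h_o·A) = 1/(13.7×9.47) = 0.007708 K/W
R_total = 1.108 K/W
Q = ΔT / R_total = 210 / 1.108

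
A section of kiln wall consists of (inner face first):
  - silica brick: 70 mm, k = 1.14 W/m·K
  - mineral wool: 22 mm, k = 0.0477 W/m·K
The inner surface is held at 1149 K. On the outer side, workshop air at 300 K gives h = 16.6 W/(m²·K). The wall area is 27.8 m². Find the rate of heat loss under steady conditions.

Q ≈ 40500 W

Series thermal resistances:
R_silica brick = L/(kA) = 0.07/(1.14×27.8) = 0.002209 K/W
R_mineral wool = L/(kA) = 0.022/(0.0477×27.8) = 0.01659 K/W
R_outer film = 1/(h_o·A) = 1/(16.6×27.8) = 0.002167 K/W
R_total = 0.02097 K/W
Q = ΔT / R_total = 849 / 0.02097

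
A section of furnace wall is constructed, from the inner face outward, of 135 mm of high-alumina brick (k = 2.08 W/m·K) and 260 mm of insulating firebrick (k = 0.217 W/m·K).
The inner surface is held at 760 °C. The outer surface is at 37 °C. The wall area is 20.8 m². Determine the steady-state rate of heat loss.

Q ≈ 11900 W

Model the wall as resistances in series:
R_high-alumina brick = L/(kA) = 0.135/(2.08×20.8) = 0.00312 K/W
R_insulating firebrick = L/(kA) = 0.26/(0.217×20.8) = 0.0576 K/W
R_total = 0.06072 K/W
Q = ΔT / R_total = 723 / 0.06072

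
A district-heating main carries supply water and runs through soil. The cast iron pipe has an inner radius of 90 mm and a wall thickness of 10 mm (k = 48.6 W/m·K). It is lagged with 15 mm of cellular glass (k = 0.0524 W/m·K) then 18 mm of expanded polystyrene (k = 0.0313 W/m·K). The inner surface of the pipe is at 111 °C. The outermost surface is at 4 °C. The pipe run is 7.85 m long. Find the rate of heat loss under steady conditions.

Q ≈ 721 W

Cylindrical conduction, so R = ln(r₂/r₁)/(2πkL) per layer, in series:
R_cast iron pipe wall = ln(100/90)/(2π×48.6×7.85) = 4.395×10^-5 K/W
R_cellular glass = ln(115/100)/(2π×0.0524×7.85) = 0.05408 K/W
R_expanded polystyrene = ln(133/115)/(2π×0.0313×7.85) = 0.09419 K/W
R_total = 0.1483 K/W
Q = ΔT/R_total = 107/0.1483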